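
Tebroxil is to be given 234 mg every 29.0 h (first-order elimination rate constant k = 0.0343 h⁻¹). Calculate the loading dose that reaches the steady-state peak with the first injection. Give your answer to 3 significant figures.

Accumulation ratio R = 1 / (1 − e^(−kτ)) = 1 / (1 − e^(−0.03430×29.0)) = 1 / (1 − 0.3698) = 1.587
Loading dose = maintenance dose × R = 234 × 1.587 ≈ 371 mg

371 mg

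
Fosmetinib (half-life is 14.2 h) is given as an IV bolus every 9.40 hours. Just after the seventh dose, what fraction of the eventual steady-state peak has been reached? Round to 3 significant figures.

0.960

k = ln 2 / 14.2 = 0.04881 h⁻¹
f_n = 1 − e^(−nkτ) = 1 − e^(−7 × 0.04881 × 9.40) = 1 − e^(−3.212) = 1 − 0.04028 ≈ 0.960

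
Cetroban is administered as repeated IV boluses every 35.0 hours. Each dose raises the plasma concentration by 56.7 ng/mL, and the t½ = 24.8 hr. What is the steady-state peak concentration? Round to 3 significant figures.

90.9 ng/mL

k = ln 2 / 24.8 = 0.02795 hr⁻¹
Fraction remaining after one interval: e^(−kτ) = e^(−0.02795 × 35.0) = 0.3760
R = 1 / (1 − 0.3760) = 1.603
Css,max = 56.7 × 1.603 ≈ 90.9 ng/mL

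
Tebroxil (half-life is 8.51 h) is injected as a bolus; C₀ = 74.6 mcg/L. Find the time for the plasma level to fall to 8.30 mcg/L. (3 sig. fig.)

27.0 hours

k = ln 2 / 8.51 = 0.08145 h⁻¹
C(t) = C₀ e^(−kt)  ⇒  t = ln(C₀/C) / k
t = ln(74.6/8.30) / 0.08145 = 2.196 / 0.08145 ≈ 27.0 hours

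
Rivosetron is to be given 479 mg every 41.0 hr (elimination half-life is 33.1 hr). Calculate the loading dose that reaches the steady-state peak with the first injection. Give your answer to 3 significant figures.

k = ln 2 / 33.1 = 0.02094 hr⁻¹
Accumulation ratio R = 1 / (1 − e^(−kτ)) = 1 / (1 − e^(−0.02094×41.0)) = 1 / (1 − 0.4238) = 1.735
Loading dose = maintenance dose × R = 479 × 1.735 ≈ 831 mg

831 mg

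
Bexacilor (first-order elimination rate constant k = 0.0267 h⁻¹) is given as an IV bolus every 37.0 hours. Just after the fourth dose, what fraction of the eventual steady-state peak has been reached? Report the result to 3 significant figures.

f_n = 1 − e^(−nkτ) = 1 − e^(−4 × 0.02670 × 37.0) = 1 − e^(−3.952) = 1 − 0.01922 ≈ 0.981

0.981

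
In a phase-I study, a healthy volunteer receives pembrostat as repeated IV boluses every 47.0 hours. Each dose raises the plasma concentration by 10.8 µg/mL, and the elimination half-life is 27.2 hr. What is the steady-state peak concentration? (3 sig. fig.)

15.5 µg/mL

k = ln 2 / 27.2 = 0.02548 hr⁻¹
Fraction remaining after one interval: e^(−kτ) = e^(−0.02548 × 47.0) = 0.3019
R = 1 / (1 − 0.3019) = 1.432
Css,max = 10.8 × 1.432 ≈ 15.5 µg/mL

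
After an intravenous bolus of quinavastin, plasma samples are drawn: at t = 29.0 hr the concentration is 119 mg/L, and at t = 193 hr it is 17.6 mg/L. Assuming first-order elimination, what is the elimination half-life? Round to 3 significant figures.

59.5 hours

k = ln(C₁/C₂) / (t₂ − t₁) = ln(119/17.6) / (193 − 29.0)
  = 1.911 / 164.0 = 0.01165 hr⁻¹
t½ = ln 2 / k = ln 2 / 0.01165 ≈ 59.5 hours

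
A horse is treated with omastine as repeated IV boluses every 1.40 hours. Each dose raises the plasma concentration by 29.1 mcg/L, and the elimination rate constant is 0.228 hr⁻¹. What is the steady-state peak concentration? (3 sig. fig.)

Fraction remaining after one interval: e^(−kτ) = e^(−0.2280 × 1.40) = 0.7267
R = 1 / (1 − 0.7267) = 3.659
Css,max = 29.1 × 3.659 ≈ 106 mcg/L

106 mcg/L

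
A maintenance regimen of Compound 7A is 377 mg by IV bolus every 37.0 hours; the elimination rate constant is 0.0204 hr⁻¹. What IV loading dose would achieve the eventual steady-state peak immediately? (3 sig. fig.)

Accumulation ratio R = 1 / (1 − e^(−kτ)) = 1 / (1 − e^(−0.02040×37.0)) = 1 / (1 − 0.4701) = 1.887
Loading dose = maintenance dose × R = 377 × 1.887 ≈ 711 mg

711 mg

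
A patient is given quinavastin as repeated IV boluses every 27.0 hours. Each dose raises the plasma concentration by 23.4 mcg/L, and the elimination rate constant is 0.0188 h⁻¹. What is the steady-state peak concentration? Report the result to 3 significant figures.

58.8 mcg/L

Fraction remaining after one interval: e^(−kτ) = e^(−0.01880 × 27.0) = 0.6019
R = 1 / (1 − 0.6019) = 2.512
Css,max = 23.4 × 2.512 ≈ 58.8 mcg/L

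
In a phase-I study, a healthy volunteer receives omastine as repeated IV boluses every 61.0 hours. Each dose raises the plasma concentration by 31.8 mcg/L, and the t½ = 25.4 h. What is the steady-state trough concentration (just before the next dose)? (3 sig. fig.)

7.42 mcg/L

k = ln 2 / 25.4 = 0.02729 h⁻¹
Fraction remaining after one interval: e^(−kτ) = e^(−0.02729 × 61.0) = 0.1893
R = 1 / (1 − 0.1893) = 1.233
Css,max = 31.8 × 1.233 = 39.22 mcg/L
Css,min = Css,max × e^(−kτ) = 39.22 × 0.1893 ≈ 7.42 mcg/L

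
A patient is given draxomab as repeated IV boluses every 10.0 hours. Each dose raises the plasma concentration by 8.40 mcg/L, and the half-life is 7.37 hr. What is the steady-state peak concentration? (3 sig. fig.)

13.8 mcg/L

k = ln 2 / 7.37 = 0.09405 hr⁻¹
Fraction remaining after one interval: e^(−kτ) = e^(−0.09405 × 10.0) = 0.3904
R = 1 / (1 − 0.3904) = 1.641
Css,max = 8.40 × 1.641 ≈ 13.8 mcg/L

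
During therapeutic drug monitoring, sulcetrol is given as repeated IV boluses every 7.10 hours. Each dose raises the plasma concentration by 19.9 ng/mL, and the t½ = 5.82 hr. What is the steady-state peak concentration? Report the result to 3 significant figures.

k = ln 2 / 5.82 = 0.1191 hr⁻¹
Fraction remaining after one interval: e^(−kτ) = e^(−0.1191 × 7.10) = 0.4293
R = 1 / (1 − 0.4293) = 1.752
Css,max = 19.9 × 1.752 ≈ 34.9 ng/mL

34.9 ng/mL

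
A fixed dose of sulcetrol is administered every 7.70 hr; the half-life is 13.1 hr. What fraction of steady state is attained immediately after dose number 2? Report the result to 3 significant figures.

k = ln 2 / 13.1 = 0.05291 hr⁻¹
f_n = 1 − e^(−nkτ) = 1 − e^(−2 × 0.05291 × 7.70) = 1 − e^(−0.8148) = 1 − 0.4427 ≈ 0.557

0.557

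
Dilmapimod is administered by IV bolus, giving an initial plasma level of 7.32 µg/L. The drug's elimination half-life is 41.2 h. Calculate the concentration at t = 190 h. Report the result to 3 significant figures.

0.299 µg/L

k = ln 2 / 41.2 = 0.01682 h⁻¹
190 h is 4.612 half-lives, so C = 7.32 × (1/2)^4.612 = 7.32 × 0.04090 ≈ 0.299 µg/L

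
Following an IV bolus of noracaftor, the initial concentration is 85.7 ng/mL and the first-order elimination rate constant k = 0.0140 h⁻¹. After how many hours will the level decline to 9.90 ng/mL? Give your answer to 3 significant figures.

154 hours

C(t) = C₀ e^(−kt)  ⇒  t = ln(C₀/C) / k
t = ln(85.7/9.90) / 0.01400 = 2.158 / 0.01400 ≈ 154 hours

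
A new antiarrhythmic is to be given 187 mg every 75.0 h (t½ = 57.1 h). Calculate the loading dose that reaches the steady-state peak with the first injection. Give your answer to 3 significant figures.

313 mg

k = ln 2 / 57.1 = 0.01214 h⁻¹
Accumulation ratio R = 1 / (1 − e^(−kτ)) = 1 / (1 − e^(−0.01214×75.0)) = 1 / (1 − 0.4023) = 1.673
Loading dose = maintenance dose × R = 187 × 1.673 ≈ 313 mg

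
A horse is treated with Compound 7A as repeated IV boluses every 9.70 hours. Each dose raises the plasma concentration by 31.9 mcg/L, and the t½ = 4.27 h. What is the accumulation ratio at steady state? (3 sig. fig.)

1.26

k = ln 2 / 4.27 = 0.1623 h⁻¹
Fraction remaining after one interval: e^(−kτ) = e^(−0.1623 × 9.70) = 0.2071
R = 1 / (1 − 0.2071) = 1 / 0.7929 ≈ 1.26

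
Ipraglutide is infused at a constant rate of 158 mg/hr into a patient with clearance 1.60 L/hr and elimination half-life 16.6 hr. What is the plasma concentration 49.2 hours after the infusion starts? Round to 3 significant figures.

86.1 µg/mL

Css = rate / CL = 158 / 1.60 = 98.75 µg/mL
k = ln 2 / 16.6 = 0.04176 hr⁻¹
C(t) = Css (1 − e^(−kt)) = 98.75 × (1 − e^(−2.054)) = 98.75 × 0.8718 ≈ 86.1 µg/mL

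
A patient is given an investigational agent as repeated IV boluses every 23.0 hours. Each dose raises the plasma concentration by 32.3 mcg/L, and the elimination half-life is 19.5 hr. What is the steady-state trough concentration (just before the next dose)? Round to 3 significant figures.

25.5 mcg/L

k = ln 2 / 19.5 = 0.03555 hr⁻¹
Fraction remaining after one interval: e^(−kτ) = e^(−0.03555 × 23.0) = 0.4415
R = 1 / (1 − 0.4415) = 1.791
Css,max = 32.3 × 1.791 = 57.83 mcg/L
Css,min = Css,max × e^(−kτ) = 57.83 × 0.4415 ≈ 25.5 mcg/L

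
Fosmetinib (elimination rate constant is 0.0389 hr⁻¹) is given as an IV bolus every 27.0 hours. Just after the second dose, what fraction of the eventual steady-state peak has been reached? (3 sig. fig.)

f_n = 1 − e^(−nkτ) = 1 − e^(−2 × 0.03890 × 27.0) = 1 − e^(−2.101) = 1 − 0.1224 ≈ 0.878

0.878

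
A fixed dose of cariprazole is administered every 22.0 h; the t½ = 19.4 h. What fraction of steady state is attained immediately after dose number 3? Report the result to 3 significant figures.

0.905

k = ln 2 / 19.4 = 0.03573 h⁻¹
f_n = 1 − e^(−nkτ) = 1 − e^(−3 × 0.03573 × 22.0) = 1 − e^(−2.358) = 1 − 0.09460 ≈ 0.905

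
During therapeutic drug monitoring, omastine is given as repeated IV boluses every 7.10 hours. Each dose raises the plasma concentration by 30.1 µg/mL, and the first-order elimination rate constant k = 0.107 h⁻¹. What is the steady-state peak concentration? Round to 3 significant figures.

56.6 µg/mL

Fraction remaining after one interval: e^(−kτ) = e^(−0.1070 × 7.10) = 0.4678
R = 1 / (1 − 0.4678) = 1.879
Css,max = 30.1 × 1.879 ≈ 56.6 µg/mL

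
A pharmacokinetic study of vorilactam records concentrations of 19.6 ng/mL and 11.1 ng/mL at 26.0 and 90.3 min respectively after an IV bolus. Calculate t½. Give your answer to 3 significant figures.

k = ln(C₁/C₂) / (t₂ − t₁) = ln(19.6/11.1) / (90.3 − 26.0)
  = 0.5686 / 64.30 = 0.008843 min⁻¹
t½ = ln 2 / k = ln 2 / 0.008843 ≈ 78.4 minutes

78.4 minutes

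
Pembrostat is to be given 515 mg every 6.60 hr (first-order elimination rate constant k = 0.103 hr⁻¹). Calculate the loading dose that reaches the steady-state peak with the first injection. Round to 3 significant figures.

Accumulation ratio R = 1 / (1 − e^(−kτ)) = 1 / (1 − e^(−0.1030×6.60)) = 1 / (1 − 0.5067) = 2.027
Loading dose = maintenance dose × R = 515 × 2.027 ≈ 1040 mg

1040 mg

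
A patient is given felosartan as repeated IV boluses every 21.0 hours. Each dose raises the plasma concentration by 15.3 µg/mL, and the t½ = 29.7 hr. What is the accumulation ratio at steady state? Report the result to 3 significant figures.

2.58

k = ln 2 / 29.7 = 0.02334 hr⁻¹
Fraction remaining after one interval: e^(−kτ) = e^(−0.02334 × 21.0) = 0.6126
R = 1 / (1 − 0.6126) = 1 / 0.3874 ≈ 2.58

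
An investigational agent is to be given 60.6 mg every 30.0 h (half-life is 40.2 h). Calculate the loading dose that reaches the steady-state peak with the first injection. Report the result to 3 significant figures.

150 mg

k = ln 2 / 40.2 = 0.01724 h⁻¹
Accumulation ratio R = 1 / (1 − e^(−kτ)) = 1 / (1 − e^(−0.01724×30.0)) = 1 / (1 − 0.5961) = 2.476
Loading dose = maintenance dose × R = 60.6 × 2.476 ≈ 150 mg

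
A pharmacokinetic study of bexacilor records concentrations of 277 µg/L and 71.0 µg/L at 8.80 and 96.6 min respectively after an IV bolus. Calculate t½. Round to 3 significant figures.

44.7 minutes

k = ln(C₁/C₂) / (t₂ − t₁) = ln(277/71.0) / (96.6 − 8.80)
  = 1.361 / 87.80 = 0.01550 min⁻¹
t½ = ln 2 / k = ln 2 / 0.01550 ≈ 44.7 minutes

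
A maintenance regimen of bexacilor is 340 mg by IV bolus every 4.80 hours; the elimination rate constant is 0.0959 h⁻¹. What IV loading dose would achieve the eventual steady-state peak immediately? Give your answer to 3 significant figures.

922 mg

Accumulation ratio R = 1 / (1 − e^(−kτ)) = 1 / (1 − e^(−0.09590×4.80)) = 1 / (1 − 0.6311) = 2.711
Loading dose = maintenance dose × R = 340 × 2.711 ≈ 922 mg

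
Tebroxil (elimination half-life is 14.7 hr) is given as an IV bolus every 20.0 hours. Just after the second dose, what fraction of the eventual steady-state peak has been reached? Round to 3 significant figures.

k = ln 2 / 14.7 = 0.04715 hr⁻¹
f_n = 1 − e^(−nkτ) = 1 − e^(−2 × 0.04715 × 20.0) = 1 − e^(−1.886) = 1 − 0.1517 ≈ 0.848

0.848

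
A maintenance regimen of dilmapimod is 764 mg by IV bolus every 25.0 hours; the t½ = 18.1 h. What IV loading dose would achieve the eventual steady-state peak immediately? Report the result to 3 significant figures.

k = ln 2 / 18.1 = 0.03830 h⁻¹
Accumulation ratio R = 1 / (1 − e^(−kτ)) = 1 / (1 − e^(−0.03830×25.0)) = 1 / (1 − 0.3839) = 1.623
Loading dose = maintenance dose × R = 764 × 1.623 ≈ 1240 mg

1240 mg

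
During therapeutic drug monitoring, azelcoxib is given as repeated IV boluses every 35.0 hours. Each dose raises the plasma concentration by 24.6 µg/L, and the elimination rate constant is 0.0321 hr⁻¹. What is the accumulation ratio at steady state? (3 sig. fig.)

1.48

Fraction remaining after one interval: e^(−kτ) = e^(−0.03210 × 35.0) = 0.3251
R = 1 / (1 − 0.3251) = 1 / 0.6749 ≈ 1.48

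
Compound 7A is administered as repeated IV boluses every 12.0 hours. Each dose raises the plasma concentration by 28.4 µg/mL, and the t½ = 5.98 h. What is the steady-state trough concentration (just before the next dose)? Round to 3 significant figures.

9.41 µg/mL

k = ln 2 / 5.98 = 0.1159 h⁻¹
Fraction remaining after one interval: e^(−kτ) = e^(−0.1159 × 12.0) = 0.2488
R = 1 / (1 − 0.2488) = 1.331
Css,max = 28.4 × 1.331 = 37.81 µg/mL
Css,min = Css,max × e^(−kτ) = 37.81 × 0.2488 ≈ 9.41 µg/mL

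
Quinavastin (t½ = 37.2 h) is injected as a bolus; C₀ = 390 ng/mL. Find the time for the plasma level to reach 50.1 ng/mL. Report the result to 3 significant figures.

110 hours

k = ln 2 / 37.2 = 0.01863 h⁻¹
C(t) = C₀ e^(−kt)  ⇒  t = ln(C₀/C) / k
t = ln(390/50.1) / 0.01863 = 2.052 / 0.01863 ≈ 110 hours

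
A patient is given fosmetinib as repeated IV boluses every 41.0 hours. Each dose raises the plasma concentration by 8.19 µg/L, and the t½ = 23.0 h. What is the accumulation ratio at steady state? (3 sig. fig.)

1.41

k = ln 2 / 23.0 = 0.03014 h⁻¹
Fraction remaining after one interval: e^(−kτ) = e^(−0.03014 × 41.0) = 0.2907
R = 1 / (1 − 0.2907) = 1 / 0.7093 ≈ 1.41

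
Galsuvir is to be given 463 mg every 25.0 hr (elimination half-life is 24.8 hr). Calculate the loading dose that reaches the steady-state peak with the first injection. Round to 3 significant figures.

921 mg

k = ln 2 / 24.8 = 0.02795 hr⁻¹
Accumulation ratio R = 1 / (1 − e^(−kτ)) = 1 / (1 − e^(−0.02795×25.0)) = 1 / (1 − 0.4972) = 1.989
Loading dose = maintenance dose × R = 463 × 1.989 ≈ 921 mg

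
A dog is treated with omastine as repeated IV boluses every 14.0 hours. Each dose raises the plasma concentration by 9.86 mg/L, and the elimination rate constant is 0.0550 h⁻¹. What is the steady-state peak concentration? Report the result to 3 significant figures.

18.4 mg/L

Fraction remaining after one interval: e^(−kτ) = e^(−0.05500 × 14.0) = 0.4630
R = 1 / (1 − 0.4630) = 1.862
Css,max = 9.86 × 1.862 ≈ 18.4 mg/L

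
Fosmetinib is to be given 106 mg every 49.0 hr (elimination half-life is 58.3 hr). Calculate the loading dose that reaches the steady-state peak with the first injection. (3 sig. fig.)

k = ln 2 / 58.3 = 0.01189 hr⁻¹
Accumulation ratio R = 1 / (1 − e^(−kτ)) = 1 / (1 − e^(−0.01189×49.0)) = 1 / (1 − 0.5585) = 2.265
Loading dose = maintenance dose × R = 106 × 2.265 ≈ 240 mg

240 mg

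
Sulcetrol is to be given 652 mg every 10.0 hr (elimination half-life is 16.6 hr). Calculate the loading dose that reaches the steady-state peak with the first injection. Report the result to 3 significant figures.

k = ln 2 / 16.6 = 0.04176 hr⁻¹
Accumulation ratio R = 1 / (1 − e^(−kτ)) = 1 / (1 − e^(−0.04176×10.0)) = 1 / (1 − 0.6587) = 2.930
Loading dose = maintenance dose × R = 652 × 2.930 ≈ 1910 mg

1910 mg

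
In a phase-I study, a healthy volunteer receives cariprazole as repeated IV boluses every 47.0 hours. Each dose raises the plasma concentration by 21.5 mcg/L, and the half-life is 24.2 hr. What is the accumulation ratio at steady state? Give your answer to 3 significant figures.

k = ln 2 / 24.2 = 0.02864 hr⁻¹
Fraction remaining after one interval: e^(−kτ) = e^(−0.02864 × 47.0) = 0.2602
R = 1 / (1 − 0.2602) = 1 / 0.7398 ≈ 1.35

1.35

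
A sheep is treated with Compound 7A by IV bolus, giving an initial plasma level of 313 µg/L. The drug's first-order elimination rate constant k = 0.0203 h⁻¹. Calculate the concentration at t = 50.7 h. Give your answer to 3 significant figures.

C(t) = C₀ e^(−kt) = 313 × e^(−0.02030 × 50.7) = 313 × e^(−1.029) = 313 × 0.3573 ≈ 112 µg/L

112 µg/L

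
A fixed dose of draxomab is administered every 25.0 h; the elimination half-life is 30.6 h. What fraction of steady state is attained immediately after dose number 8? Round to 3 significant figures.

k = ln 2 / 30.6 = 0.02265 h⁻¹
f_n = 1 − e^(−nkτ) = 1 − e^(−8 × 0.02265 × 25.0) = 1 − e^(−4.530) = 1 − 0.01078 ≈ 0.989

0.989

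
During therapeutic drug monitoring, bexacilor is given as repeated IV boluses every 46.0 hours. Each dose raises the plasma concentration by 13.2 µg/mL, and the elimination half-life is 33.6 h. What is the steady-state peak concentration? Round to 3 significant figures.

k = ln 2 / 33.6 = 0.02063 h⁻¹
Fraction remaining after one interval: e^(−kτ) = e^(−0.02063 × 46.0) = 0.3871
R = 1 / (1 − 0.3871) = 1.632
Css,max = 13.2 × 1.632 ≈ 21.5 µg/mL

21.5 µg/mL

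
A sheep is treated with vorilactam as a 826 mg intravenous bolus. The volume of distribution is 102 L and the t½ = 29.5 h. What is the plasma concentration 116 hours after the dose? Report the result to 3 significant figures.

C₀ = dose / V = 826 / 102 = 8.098 µg/mL
k = ln 2 / 29.5 = 0.02350 h⁻¹
C(t) = C₀ e^(−kt) = 8.098 × e^(−0.02350 × 116) = 8.098 × e^(−2.726) = 8.098 × 0.06551 ≈ 0.530 µg/mL

0.530 µg/mL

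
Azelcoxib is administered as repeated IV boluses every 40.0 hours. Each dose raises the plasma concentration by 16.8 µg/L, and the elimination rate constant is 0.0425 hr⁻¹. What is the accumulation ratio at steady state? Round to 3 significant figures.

1.22

Fraction remaining after one interval: e^(−kτ) = e^(−0.04250 × 40.0) = 0.1827
R = 1 / (1 − 0.1827) = 1 / 0.8173 ≈ 1.22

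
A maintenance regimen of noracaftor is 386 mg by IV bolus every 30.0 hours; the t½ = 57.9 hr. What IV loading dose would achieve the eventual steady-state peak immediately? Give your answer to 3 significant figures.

k = ln 2 / 57.9 = 0.01197 hr⁻¹
Accumulation ratio R = 1 / (1 − e^(−kτ)) = 1 / (1 − e^(−0.01197×30.0)) = 1 / (1 − 0.6983) = 3.314
Loading dose = maintenance dose × R = 386 × 3.314 ≈ 1280 mg

1280 mg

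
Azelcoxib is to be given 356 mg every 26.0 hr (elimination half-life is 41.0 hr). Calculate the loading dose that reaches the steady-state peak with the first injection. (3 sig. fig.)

1000 mg

k = ln 2 / 41.0 = 0.01691 hr⁻¹
Accumulation ratio R = 1 / (1 − e^(−kτ)) = 1 / (1 − e^(−0.01691×26.0)) = 1 / (1 − 0.6443) = 2.812
Loading dose = maintenance dose × R = 356 × 2.812 ≈ 1000 mg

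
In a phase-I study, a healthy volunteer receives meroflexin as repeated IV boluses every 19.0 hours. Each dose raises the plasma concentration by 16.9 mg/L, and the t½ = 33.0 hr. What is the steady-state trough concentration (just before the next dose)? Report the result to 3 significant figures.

k = ln 2 / 33.0 = 0.02100 hr⁻¹
Fraction remaining after one interval: e^(−kτ) = e^(−0.02100 × 19.0) = 0.6709
R = 1 / (1 − 0.6709) = 3.039
Css,max = 16.9 × 3.039 = 51.36 mg/L
Css,min = Css,max × e^(−kτ) = 51.36 × 0.6709 ≈ 34.5 mg/L

34.5 mg/L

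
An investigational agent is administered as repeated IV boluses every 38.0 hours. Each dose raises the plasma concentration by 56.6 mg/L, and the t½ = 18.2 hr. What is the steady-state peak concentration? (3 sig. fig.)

k = ln 2 / 18.2 = 0.03809 hr⁻¹
Fraction remaining after one interval: e^(−kτ) = e^(−0.03809 × 38.0) = 0.2352
R = 1 / (1 − 0.2352) = 1.308
Css,max = 56.6 × 1.308 ≈ 74.0 mg/L

74.0 mg/L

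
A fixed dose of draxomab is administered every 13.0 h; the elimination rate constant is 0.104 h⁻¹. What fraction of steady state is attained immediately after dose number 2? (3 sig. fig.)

f_n = 1 − e^(−nkτ) = 1 − e^(−2 × 0.1040 × 13.0) = 1 − e^(−2.704) = 1 − 0.06694 ≈ 0.933

0.933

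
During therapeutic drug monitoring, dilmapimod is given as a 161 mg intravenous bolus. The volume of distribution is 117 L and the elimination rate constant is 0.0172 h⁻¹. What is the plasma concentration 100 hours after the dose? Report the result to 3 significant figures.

0.246 mg/L

C₀ = dose / V = 161 / 117 = 1.376 mg/L
C(t) = C₀ e^(−kt) = 1.376 × e^(−0.01720 × 100) = 1.376 × e^(−1.720) = 1.376 × 0.1791 ≈ 0.246 mg/L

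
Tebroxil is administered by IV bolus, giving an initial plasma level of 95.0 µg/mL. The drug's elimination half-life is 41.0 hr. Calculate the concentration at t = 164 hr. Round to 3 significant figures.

k = ln 2 / 41.0 = 0.01691 hr⁻¹
164 hr is 4.000 half-lives, so C = 95.0 × (1/2)^4.000 = 95.0 × 0.06250 ≈ 5.94 µg/mL

5.94 µg/mL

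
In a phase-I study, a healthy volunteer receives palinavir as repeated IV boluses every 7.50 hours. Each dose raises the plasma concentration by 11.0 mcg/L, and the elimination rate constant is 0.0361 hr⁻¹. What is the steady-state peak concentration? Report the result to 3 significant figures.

46.4 mcg/L

Fraction remaining after one interval: e^(−kτ) = e^(−0.03610 × 7.50) = 0.7628
R = 1 / (1 − 0.7628) = 4.216
Css,max = 11.0 × 4.216 ≈ 46.4 mcg/L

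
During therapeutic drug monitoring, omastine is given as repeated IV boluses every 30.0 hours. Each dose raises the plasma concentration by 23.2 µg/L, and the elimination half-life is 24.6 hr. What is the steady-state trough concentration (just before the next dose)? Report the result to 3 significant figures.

17.5 µg/L

k = ln 2 / 24.6 = 0.02818 hr⁻¹
Fraction remaining after one interval: e^(−kτ) = e^(−0.02818 × 30.0) = 0.4294
R = 1 / (1 − 0.4294) = 1.753
Css,max = 23.2 × 1.753 = 40.66 µg/L
Css,min = Css,max × e^(−kτ) = 40.66 × 0.4294 ≈ 17.5 µg/L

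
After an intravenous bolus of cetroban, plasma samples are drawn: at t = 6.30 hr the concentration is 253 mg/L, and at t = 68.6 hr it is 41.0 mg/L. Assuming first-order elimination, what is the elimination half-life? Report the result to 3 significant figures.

23.7 hours

k = ln(C₁/C₂) / (t₂ − t₁) = ln(253/41.0) / (68.6 − 6.30)
  = 1.820 / 62.30 = 0.02921 hr⁻¹
t½ = ln 2 / k = ln 2 / 0.02921 ≈ 23.7 hours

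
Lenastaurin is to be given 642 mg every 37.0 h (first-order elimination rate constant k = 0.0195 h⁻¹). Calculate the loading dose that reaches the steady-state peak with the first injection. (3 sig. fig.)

1250 mg

Accumulation ratio R = 1 / (1 − e^(−kτ)) = 1 / (1 − e^(−0.01950×37.0)) = 1 / (1 − 0.4860) = 1.946
Loading dose = maintenance dose × R = 642 × 1.946 ≈ 1250 mg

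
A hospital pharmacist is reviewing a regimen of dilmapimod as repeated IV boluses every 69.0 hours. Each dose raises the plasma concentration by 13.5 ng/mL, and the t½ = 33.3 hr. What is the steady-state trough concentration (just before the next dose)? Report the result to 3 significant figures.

k = ln 2 / 33.3 = 0.02082 hr⁻¹
Fraction remaining after one interval: e^(−kτ) = e^(−0.02082 × 69.0) = 0.2378
R = 1 / (1 − 0.2378) = 1.312
Css,max = 13.5 × 1.312 = 17.71 ng/mL
Css,min = Css,max × e^(−kτ) = 17.71 × 0.2378 ≈ 4.21 ng/mL

4.21 ng/mL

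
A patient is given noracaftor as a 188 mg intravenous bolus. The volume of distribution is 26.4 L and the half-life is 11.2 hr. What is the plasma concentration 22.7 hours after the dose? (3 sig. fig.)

C₀ = dose / V = 188 / 26.4 = 7.121 µg/mL
k = ln 2 / 11.2 = 0.06189 hr⁻¹
C(t) = C₀ e^(−kt) = 7.121 × e^(−0.06189 × 22.7) = 7.121 × e^(−1.405) = 7.121 × 0.2454 ≈ 1.75 µg/mL

1.75 µg/mL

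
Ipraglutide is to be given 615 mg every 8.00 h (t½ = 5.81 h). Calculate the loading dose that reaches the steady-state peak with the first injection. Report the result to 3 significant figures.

k = ln 2 / 5.81 = 0.1193 h⁻¹
Accumulation ratio R = 1 / (1 − e^(−kτ)) = 1 / (1 − e^(−0.1193×8.00)) = 1 / (1 − 0.3850) = 1.626
Loading dose = maintenance dose × R = 615 × 1.626 ≈ 1000 mg

1000 mg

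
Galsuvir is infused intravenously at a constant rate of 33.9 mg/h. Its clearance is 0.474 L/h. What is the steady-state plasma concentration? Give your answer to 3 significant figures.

71.5 µg/mL

Css = infusion rate / CL = 33.9 / 0.474 ≈ 71.5 µg/mL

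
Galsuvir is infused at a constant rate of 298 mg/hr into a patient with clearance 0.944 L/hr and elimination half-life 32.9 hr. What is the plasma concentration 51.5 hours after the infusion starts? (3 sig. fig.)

Css = rate / CL = 298 / 0.944 = 315.7 mg/L
k = ln 2 / 32.9 = 0.02107 hr⁻¹
C(t) = Css (1 − e^(−kt)) = 315.7 × (1 − e^(−1.085)) = 315.7 × 0.6621 ≈ 209 mg/L

209 mg/L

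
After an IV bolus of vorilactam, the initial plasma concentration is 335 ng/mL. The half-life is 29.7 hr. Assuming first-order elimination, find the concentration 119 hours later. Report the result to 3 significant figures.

k = ln 2 / 29.7 = 0.02334 hr⁻¹
119 hr is 4.007 half-lives, so C = 335 × (1/2)^4.007 = 335 × 0.06221 ≈ 20.8 ng/mL

20.8 ng/mL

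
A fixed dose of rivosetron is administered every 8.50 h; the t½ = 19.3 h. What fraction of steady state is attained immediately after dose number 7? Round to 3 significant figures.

0.882

k = ln 2 / 19.3 = 0.03591 h⁻¹
f_n = 1 − e^(−nkτ) = 1 − e^(−7 × 0.03591 × 8.50) = 1 − e^(−2.137) = 1 − 0.1180 ≈ 0.882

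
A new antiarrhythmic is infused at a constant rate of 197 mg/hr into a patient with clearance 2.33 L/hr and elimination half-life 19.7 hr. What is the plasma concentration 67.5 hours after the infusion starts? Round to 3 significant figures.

Css = rate / CL = 197 / 2.33 = 84.55 µg/mL
k = ln 2 / 19.7 = 0.03519 hr⁻¹
C(t) = Css (1 − e^(−kt)) = 84.55 × (1 − e^(−2.375)) = 84.55 × 0.9070 ≈ 76.7 µg/mL

76.7 µg/mL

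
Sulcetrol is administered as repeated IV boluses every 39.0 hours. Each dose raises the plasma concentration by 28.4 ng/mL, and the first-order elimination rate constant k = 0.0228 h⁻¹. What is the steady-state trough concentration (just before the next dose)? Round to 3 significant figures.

Fraction remaining after one interval: e^(−kτ) = e^(−0.02280 × 39.0) = 0.4110
R = 1 / (1 − 0.4110) = 1.698
Css,max = 28.4 × 1.698 = 48.22 ng/mL
Css,min = Css,max × e^(−kτ) = 48.22 × 0.4110 ≈ 19.8 ng/mL

19.8 ng/mL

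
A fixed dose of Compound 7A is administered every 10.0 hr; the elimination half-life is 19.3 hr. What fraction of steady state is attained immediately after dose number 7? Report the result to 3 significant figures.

0.919

k = ln 2 / 19.3 = 0.03591 hr⁻¹
f_n = 1 − e^(−nkτ) = 1 − e^(−7 × 0.03591 × 10.0) = 1 − e^(−2.514) = 1 − 0.08094 ≈ 0.919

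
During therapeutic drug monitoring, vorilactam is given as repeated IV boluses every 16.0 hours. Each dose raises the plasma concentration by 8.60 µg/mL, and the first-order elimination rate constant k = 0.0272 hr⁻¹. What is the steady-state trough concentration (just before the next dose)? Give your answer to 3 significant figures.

15.8 µg/mL

Fraction remaining after one interval: e^(−kτ) = e^(−0.02720 × 16.0) = 0.6471
R = 1 / (1 − 0.6471) = 2.834
Css,max = 8.60 × 2.834 = 24.37 µg/mL
Css,min = Css,max × e^(−kτ) = 24.37 × 0.6471 ≈ 15.8 µg/mL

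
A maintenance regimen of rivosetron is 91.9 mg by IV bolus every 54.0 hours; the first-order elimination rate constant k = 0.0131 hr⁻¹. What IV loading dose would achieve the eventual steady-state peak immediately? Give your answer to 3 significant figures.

Accumulation ratio R = 1 / (1 − e^(−kτ)) = 1 / (1 − e^(−0.01310×54.0)) = 1 / (1 − 0.4929) = 1.972
Loading dose = maintenance dose × R = 91.9 × 1.972 ≈ 181 mg

181 mg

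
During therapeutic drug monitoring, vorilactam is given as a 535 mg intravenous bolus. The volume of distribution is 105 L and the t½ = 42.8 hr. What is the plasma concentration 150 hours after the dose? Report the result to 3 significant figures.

0.449 mg/L

C₀ = dose / V = 535 / 105 = 5.095 mg/L
k = ln 2 / 42.8 = 0.01620 hr⁻¹
C(t) = C₀ e^(−kt) = 5.095 × e^(−0.01620 × 150) = 5.095 × e^(−2.429) = 5.095 × 0.08810 ≈ 0.449 mg/L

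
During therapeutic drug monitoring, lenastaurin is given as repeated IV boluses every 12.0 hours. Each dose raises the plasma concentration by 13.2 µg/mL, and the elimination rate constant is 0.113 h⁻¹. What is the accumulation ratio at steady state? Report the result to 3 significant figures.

1.35

Fraction remaining after one interval: e^(−kτ) = e^(−0.1130 × 12.0) = 0.2577
R = 1 / (1 − 0.2577) = 1 / 0.7423 ≈ 1.35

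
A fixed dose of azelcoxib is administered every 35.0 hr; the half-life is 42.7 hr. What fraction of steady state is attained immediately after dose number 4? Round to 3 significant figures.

k = ln 2 / 42.7 = 0.01623 hr⁻¹
f_n = 1 − e^(−nkτ) = 1 − e^(−4 × 0.01623 × 35.0) = 1 − e^(−2.273) = 1 − 0.1030 ≈ 0.897

0.897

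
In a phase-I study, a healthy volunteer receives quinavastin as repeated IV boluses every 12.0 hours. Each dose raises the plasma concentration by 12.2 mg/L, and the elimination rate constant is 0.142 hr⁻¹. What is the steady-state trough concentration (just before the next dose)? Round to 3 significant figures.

Fraction remaining after one interval: e^(−kτ) = e^(−0.1420 × 12.0) = 0.1820
R = 1 / (1 − 0.1820) = 1.222
Css,max = 12.2 × 1.222 = 14.91 mg/L
Css,min = Css,max × e^(−kτ) = 14.91 × 0.1820 ≈ 2.71 mg/L

2.71 mg/L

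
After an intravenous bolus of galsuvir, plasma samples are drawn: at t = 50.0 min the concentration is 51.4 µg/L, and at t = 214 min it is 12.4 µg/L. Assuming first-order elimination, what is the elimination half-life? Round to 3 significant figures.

k = ln(C₁/C₂) / (t₂ − t₁) = ln(51.4/12.4) / (214 − 50.0)
  = 1.422 / 164.0 = 0.008670 min⁻¹
t½ = ln 2 / k = ln 2 / 0.008670 ≈ 79.9 minutes

79.9 minutes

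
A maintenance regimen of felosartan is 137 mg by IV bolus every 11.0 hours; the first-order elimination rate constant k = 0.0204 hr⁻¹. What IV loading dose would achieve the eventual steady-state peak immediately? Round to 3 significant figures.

682 mg

Accumulation ratio R = 1 / (1 − e^(−kτ)) = 1 / (1 − e^(−0.02040×11.0)) = 1 / (1 − 0.7990) = 4.975
Loading dose = maintenance dose × R = 137 × 4.975 ≈ 682 mg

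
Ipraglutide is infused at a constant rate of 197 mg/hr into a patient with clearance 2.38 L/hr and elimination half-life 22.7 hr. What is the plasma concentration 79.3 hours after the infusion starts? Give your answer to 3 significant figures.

75.4 mg/L

Css = rate / CL = 197 / 2.38 = 82.77 mg/L
k = ln 2 / 22.7 = 0.03054 hr⁻¹
C(t) = Css (1 − e^(−kt)) = 82.77 × (1 − e^(−2.421)) = 82.77 × 0.9112 ≈ 75.4 mg/L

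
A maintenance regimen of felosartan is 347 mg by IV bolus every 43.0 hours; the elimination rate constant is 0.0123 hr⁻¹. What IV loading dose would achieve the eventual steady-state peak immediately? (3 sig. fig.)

Accumulation ratio R = 1 / (1 − e^(−kτ)) = 1 / (1 − e^(−0.01230×43.0)) = 1 / (1 − 0.5893) = 2.435
Loading dose = maintenance dose × R = 347 × 2.435 ≈ 845 mg

845 mg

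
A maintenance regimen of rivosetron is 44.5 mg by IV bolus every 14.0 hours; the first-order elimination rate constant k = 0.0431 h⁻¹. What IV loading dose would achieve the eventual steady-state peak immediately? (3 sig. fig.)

Accumulation ratio R = 1 / (1 − e^(−kτ)) = 1 / (1 − e^(−0.04310×14.0)) = 1 / (1 − 0.5469) = 2.207
Loading dose = maintenance dose × R = 44.5 × 2.207 ≈ 98.2 mg

98.2 mg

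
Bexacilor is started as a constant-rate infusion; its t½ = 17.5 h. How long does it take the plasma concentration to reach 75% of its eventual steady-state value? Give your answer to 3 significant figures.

k = ln 2 / 17.5 = 0.03961 h⁻¹
f = 1 − e^(−kt)  ⇒  t = −ln(1 − f) / k
t = −ln(1 − 0.75) / 0.03961 = 1.386 / 0.03961 ≈ 35.0 hours

35.0 hours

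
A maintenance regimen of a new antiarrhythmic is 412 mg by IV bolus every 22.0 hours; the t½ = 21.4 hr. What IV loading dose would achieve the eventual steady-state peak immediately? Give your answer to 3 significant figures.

808 mg

k = ln 2 / 21.4 = 0.03239 hr⁻¹
Accumulation ratio R = 1 / (1 − e^(−kτ)) = 1 / (1 − e^(−0.03239×22.0)) = 1 / (1 − 0.4904) = 1.962
Loading dose = maintenance dose × R = 412 × 1.962 ≈ 808 mg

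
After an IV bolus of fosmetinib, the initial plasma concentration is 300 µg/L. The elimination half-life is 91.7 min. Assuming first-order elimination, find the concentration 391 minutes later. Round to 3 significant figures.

k = ln 2 / 91.7 = 0.007559 min⁻¹
C(t) = C₀ e^(−kt) = 300 × e^(−0.007559 × 391) = 300 × e^(−2.956) = 300 × 0.05205 ≈ 15.6 µg/L

15.6 µg/L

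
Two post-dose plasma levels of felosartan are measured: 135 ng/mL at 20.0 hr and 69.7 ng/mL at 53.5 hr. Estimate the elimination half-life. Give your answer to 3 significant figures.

35.1 hours

k = ln(C₁/C₂) / (t₂ − t₁) = ln(135/69.7) / (53.5 − 20.0)
  = 0.6611 / 33.50 = 0.01973 hr⁻¹
t½ = ln 2 / k = ln 2 / 0.01973 ≈ 35.1 hours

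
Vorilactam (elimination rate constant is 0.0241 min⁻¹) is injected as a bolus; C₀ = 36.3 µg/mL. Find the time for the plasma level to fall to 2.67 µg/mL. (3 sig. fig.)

C(t) = C₀ e^(−kt)  ⇒  t = ln(C₀/C) / k
t = ln(36.3/2.67) / 0.02410 = 2.610 / 0.02410 ≈ 108 minutes

108 minutes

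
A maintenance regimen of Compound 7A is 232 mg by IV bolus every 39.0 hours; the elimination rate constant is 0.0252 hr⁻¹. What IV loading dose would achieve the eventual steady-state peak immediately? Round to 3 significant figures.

371 mg

Accumulation ratio R = 1 / (1 − e^(−kτ)) = 1 / (1 − e^(−0.02520×39.0)) = 1 / (1 − 0.3743) = 1.598
Loading dose = maintenance dose × R = 232 × 1.598 ≈ 371 mg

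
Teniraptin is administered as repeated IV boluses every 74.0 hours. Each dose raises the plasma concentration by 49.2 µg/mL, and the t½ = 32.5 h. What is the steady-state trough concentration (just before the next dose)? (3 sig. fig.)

k = ln 2 / 32.5 = 0.02133 h⁻¹
Fraction remaining after one interval: e^(−kτ) = e^(−0.02133 × 74.0) = 0.2063
R = 1 / (1 − 0.2063) = 1.260
Css,max = 49.2 × 1.260 = 61.99 µg/mL
Css,min = Css,max × e^(−kτ) = 61.99 × 0.2063 ≈ 12.8 µg/mL

12.8 µg/mL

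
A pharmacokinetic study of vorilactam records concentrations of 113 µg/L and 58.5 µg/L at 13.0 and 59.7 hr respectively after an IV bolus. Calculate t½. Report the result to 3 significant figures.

49.2 hours

k = ln(C₁/C₂) / (t₂ − t₁) = ln(113/58.5) / (59.7 − 13.0)
  = 0.6584 / 46.70 = 0.01410 hr⁻¹
t½ = ln 2 / k = ln 2 / 0.01410 ≈ 49.2 hours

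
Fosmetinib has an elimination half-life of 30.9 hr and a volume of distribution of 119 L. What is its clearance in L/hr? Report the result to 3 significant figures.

k = ln 2 / t½ = ln 2 / 30.9 = 0.02243 hr⁻¹
CL = k · V = 0.02243 × 119 ≈ 2.67 L/hr

2.67 L/hr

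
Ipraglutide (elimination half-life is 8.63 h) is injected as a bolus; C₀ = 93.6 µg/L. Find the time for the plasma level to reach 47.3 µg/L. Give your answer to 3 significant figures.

8.50 hours

k = ln 2 / 8.63 = 0.08032 h⁻¹
C(t) = C₀ e^(−kt)  ⇒  t = ln(C₀/C) / k
t = ln(93.6/47.3) / 0.08032 = 0.6825 / 0.08032 ≈ 8.50 hours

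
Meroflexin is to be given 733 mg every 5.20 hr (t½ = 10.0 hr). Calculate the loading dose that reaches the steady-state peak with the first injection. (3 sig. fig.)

k = ln 2 / 10.0 = 0.06931 hr⁻¹
Accumulation ratio R = 1 / (1 − e^(−kτ)) = 1 / (1 − e^(−0.06931×5.20)) = 1 / (1 − 0.6974) = 3.304
Loading dose = maintenance dose × R = 733 × 3.304 ≈ 2420 mg

2420 mg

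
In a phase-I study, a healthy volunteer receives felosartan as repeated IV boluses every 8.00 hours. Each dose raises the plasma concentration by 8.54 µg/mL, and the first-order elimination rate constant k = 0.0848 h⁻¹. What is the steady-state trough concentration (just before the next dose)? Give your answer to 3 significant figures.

Fraction remaining after one interval: e^(−kτ) = e^(−0.08480 × 8.00) = 0.5074
R = 1 / (1 − 0.5074) = 2.030
Css,max = 8.54 × 2.030 = 17.34 µg/mL
Css,min = Css,max × e^(−kτ) = 17.34 × 0.5074 ≈ 8.80 µg/mL

8.80 µg/mL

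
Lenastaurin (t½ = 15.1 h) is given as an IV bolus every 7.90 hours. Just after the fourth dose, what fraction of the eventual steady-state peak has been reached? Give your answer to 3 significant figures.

k = ln 2 / 15.1 = 0.04590 h⁻¹
f_n = 1 − e^(−nkτ) = 1 − e^(−4 × 0.04590 × 7.90) = 1 − e^(−1.451) = 1 − 0.2344 ≈ 0.766

0.766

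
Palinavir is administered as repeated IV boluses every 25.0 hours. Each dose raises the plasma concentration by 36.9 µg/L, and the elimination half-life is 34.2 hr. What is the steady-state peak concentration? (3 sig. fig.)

k = ln 2 / 34.2 = 0.02027 hr⁻¹
Fraction remaining after one interval: e^(−kτ) = e^(−0.02027 × 25.0) = 0.6025
R = 1 / (1 − 0.6025) = 2.516
Css,max = 36.9 × 2.516 ≈ 92.8 µg/L

92.8 µg/L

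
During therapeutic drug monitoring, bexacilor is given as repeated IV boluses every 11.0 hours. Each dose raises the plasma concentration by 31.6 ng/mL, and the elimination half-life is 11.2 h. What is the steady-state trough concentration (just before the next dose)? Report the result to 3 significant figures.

32.4 ng/mL

k = ln 2 / 11.2 = 0.06189 h⁻¹
Fraction remaining after one interval: e^(−kτ) = e^(−0.06189 × 11.0) = 0.5062
R = 1 / (1 − 0.5062) = 2.025
Css,max = 31.6 × 2.025 = 64.00 ng/mL
Css,min = Css,max × e^(−kτ) = 64.00 × 0.5062 ≈ 32.4 ng/mL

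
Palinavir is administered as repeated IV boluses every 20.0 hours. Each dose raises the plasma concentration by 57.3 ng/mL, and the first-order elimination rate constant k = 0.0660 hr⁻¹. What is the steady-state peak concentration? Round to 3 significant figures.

78.2 ng/mL

Fraction remaining after one interval: e^(−kτ) = e^(−0.06600 × 20.0) = 0.2671
R = 1 / (1 − 0.2671) = 1.365
Css,max = 57.3 × 1.365 ≈ 78.2 ng/mL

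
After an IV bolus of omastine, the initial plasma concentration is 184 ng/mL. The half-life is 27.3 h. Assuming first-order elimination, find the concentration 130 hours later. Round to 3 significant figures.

6.78 ng/mL

k = ln 2 / 27.3 = 0.02539 h⁻¹
C(t) = C₀ e^(−kt) = 184 × e^(−0.02539 × 130) = 184 × e^(−3.301) = 184 × 0.03686 ≈ 6.78 ng/mL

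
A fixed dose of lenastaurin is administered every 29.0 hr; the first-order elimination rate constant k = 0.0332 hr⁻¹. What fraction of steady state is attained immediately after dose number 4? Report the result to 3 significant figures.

f_n = 1 − e^(−nkτ) = 1 − e^(−4 × 0.03320 × 29.0) = 1 − e^(−3.851) = 1 − 0.02125 ≈ 0.979

0.979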